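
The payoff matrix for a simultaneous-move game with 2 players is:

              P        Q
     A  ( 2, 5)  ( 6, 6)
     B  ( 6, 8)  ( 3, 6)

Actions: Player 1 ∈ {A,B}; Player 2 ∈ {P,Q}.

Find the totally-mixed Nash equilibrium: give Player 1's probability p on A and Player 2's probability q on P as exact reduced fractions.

(p,q) = (2/3, 3/7)

P1 indiff ⇒ q·2+(1-q)·6 = q·6+(1-q)·3 ⇒ q(-4) = (1-q)(-3) ⇒ q = 3/7
P2 indiff ⇒ p·5+(1-p)·8 = p·6+(1-p)·6 ⇒ p(-1) = (1-p)(-2) ⇒ p = 2/3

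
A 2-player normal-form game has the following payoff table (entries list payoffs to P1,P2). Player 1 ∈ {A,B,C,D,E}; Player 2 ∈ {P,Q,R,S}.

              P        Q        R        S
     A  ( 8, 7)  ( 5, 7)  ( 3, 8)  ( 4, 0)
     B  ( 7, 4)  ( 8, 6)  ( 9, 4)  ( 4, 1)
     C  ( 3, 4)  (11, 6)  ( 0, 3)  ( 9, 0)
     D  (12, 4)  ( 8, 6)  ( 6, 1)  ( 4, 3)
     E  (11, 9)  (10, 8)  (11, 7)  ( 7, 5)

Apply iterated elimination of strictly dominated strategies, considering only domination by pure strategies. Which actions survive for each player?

P1 drop A (E beats it: P:11>8 Q:10>5 R:11>3 S:7>4)
P1 drop B (E beats it: P:11>7 Q:10>8 R:11>9 S:7>4)
P2 drop R (P beats it: C:4>3 D:4>1 E:9>7)
P2 drop S (P beats it: C:4>0 D:4>3 E:9>5)
P1→{C,D,E} P2→{P,Q}

Survivors P1:{C,D,E} P2:{P,Q}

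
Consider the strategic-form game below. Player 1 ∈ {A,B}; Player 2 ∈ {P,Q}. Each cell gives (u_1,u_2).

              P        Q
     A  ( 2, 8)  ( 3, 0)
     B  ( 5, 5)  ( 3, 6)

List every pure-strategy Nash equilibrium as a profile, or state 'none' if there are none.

NE set: (B,Q)

(A,P): not NE [P1→B gives 5>2]
(A,Q): not NE [P2→P gives 8>0]
(B,P): not NE [P2→Q gives 6>5]
(B,Q): NE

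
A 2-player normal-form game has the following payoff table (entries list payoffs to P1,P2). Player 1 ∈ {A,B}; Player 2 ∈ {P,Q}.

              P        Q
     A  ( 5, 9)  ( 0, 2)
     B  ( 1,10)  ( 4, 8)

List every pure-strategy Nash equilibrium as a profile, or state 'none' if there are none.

NE set: (A,P)

(A,P): NE
(A,Q): not NE [P1→B gives 4>0; P2→P gives 9>2]
(B,P): not NE [P1→A gives 5>1]
(B,Q): not NE [P2→P gives 10>8]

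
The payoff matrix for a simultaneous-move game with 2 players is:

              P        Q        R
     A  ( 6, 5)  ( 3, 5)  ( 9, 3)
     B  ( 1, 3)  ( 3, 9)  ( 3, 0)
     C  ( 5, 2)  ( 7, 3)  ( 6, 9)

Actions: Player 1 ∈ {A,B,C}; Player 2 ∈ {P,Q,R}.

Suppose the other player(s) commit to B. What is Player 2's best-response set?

P2 best: {Q}

u_2(P vs B) = 3
u_2(Q vs B) = 9
u_2(R vs B) = 0
max payoff 9 at {Q}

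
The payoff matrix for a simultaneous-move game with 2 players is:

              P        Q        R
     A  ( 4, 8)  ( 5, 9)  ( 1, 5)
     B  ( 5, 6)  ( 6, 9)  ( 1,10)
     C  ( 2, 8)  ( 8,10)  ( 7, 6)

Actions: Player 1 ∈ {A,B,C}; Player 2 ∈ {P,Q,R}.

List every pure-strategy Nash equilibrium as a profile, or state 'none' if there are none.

(A,P): not NE [P1→B gives 5>4; P2→Q gives 9>8]
(A,Q): not NE [P1→C gives 8>5]
(A,R): not NE [P1→C gives 7>1; P2→Q gives 9>5]
(B,P): not NE [P2→R gives 10>6]
(B,Q): not NE [P1→C gives 8>6; P2→R gives 10>9]
(B,R): not NE [P1→C gives 7>1]
(C,P): not NE [P1→B gives 5>2; P2→Q gives 10>8]
(C,Q): NE
(C,R): not NE [P2→Q gives 10>6]

NE set: (C,Q)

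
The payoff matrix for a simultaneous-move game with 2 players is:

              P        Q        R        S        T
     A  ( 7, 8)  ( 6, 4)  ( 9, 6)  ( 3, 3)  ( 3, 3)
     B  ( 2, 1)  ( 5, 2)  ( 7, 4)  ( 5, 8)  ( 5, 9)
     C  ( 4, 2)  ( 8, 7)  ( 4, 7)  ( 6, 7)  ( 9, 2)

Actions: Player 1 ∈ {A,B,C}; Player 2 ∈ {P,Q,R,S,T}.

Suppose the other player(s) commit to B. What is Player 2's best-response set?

BR_2 = {T}

u_2(P vs B) = 1
u_2(Q vs B) = 2
u_2(R vs B) = 4
u_2(S vs B) = 8
u_2(T vs B) = 9
max payoff 9 at {T}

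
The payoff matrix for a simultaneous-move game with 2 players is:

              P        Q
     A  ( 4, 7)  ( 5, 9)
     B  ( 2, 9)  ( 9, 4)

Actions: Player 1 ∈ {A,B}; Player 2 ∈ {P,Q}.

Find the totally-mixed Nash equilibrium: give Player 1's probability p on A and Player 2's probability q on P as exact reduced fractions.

P1 indiff ⇒ q·4+(1-q)·5 = q·2+(1-q)·9 ⇒ q(2) = (1-q)(4) ⇒ q = 2/3
P2 indiff ⇒ p·7+(1-p)·9 = p·9+(1-p)·4 ⇒ p(-2) = (1-p)(-5) ⇒ p = 5/7

p=5/7, q=2/3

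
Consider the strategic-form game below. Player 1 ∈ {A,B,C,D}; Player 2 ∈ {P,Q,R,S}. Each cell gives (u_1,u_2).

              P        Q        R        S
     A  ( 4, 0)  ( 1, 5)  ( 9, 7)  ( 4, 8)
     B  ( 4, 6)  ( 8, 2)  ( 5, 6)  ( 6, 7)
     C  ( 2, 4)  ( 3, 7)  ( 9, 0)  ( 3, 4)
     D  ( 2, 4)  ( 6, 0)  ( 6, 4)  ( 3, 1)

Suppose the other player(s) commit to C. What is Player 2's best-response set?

u_2(P vs C) = 4
u_2(Q vs C) = 7
u_2(R vs C) = 0
u_2(S vs C) = 4
max payoff 7 at {Q}

argmax u_2 = {Q}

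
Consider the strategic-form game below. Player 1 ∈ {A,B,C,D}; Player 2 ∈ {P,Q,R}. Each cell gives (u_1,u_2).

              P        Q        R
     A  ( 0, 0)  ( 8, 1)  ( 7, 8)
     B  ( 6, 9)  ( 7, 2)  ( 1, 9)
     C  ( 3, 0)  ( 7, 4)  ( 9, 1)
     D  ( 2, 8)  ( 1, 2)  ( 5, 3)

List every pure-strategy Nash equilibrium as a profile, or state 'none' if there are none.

(A,P): not NE [P1→B gives 6>0; P2→R gives 8>0]
(A,Q): not NE [P2→R gives 8>1]
(A,R): not NE [P1→C gives 9>7]
(B,P): NE
(B,Q): not NE [P1→A gives 8>7; P2→R gives 9>2]
(B,R): not NE [P1→C gives 9>1]
(C,P): not NE [P1→B gives 6>3; P2→Q gives 4>0]
(C,Q): not NE [P1→A gives 8>7]
(C,R): not NE [P2→Q gives 4>1]
(D,P): not NE [P1→B gives 6>2]
(D,Q): not NE [P1→A gives 8>1; P2→P gives 8>2]
(D,R): not NE [P1→C gives 9>5; P2→P gives 8>3]

NE set: (B,P)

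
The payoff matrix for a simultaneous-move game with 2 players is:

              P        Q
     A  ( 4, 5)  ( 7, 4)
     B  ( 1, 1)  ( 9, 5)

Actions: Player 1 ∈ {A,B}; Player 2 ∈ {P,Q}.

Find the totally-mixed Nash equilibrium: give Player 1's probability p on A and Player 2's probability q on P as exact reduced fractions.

P1 mixes 4/5 on A; P2 mixes 2/5 on P

P1 indiff ⇒ q·4+(1-q)·7 = q·1+(1-q)·9 ⇒ q(3) = (1-q)(2) ⇒ q = 2/5
P2 indiff ⇒ p·5+(1-p)·1 = p·4+(1-p)·5 ⇒ p(1) = (1-p)(4) ⇒ p = 4/5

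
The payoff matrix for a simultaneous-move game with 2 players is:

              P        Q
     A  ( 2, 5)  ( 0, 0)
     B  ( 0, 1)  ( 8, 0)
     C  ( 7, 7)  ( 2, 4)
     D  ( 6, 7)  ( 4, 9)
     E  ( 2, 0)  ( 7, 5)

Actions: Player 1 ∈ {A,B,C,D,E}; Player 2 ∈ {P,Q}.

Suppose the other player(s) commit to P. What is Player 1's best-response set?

argmax u_1 = {C}

u_1(A vs P) = 2
u_1(B vs P) = 0
u_1(C vs P) = 7
u_1(D vs P) = 6
u_1(E vs P) = 2
max payoff 7 at {C}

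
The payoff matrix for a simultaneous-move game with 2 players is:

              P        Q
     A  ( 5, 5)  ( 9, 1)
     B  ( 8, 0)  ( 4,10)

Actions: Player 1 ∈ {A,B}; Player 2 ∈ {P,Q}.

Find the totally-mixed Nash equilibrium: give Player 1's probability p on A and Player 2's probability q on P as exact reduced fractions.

P1 indiff ⇒ q·5+(1-q)·9 = q·8+(1-q)·4 ⇒ q(-3) = (1-q)(-5) ⇒ q = 5/8
P2 indiff ⇒ p·5+(1-p)·0 = p·1+(1-p)·10 ⇒ p(4) = (1-p)(10) ⇒ p = 5/7

p=5/7, q=5/8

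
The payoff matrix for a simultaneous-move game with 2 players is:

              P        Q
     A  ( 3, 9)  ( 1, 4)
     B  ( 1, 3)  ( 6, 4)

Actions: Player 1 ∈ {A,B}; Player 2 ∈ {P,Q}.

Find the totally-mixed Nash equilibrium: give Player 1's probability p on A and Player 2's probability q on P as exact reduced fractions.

p=1/6, q=5/7

P1 indiff ⇒ q·3+(1-q)·1 = q·1+(1-q)·6 ⇒ q(2) = (1-q)(5) ⇒ q = 5/7
P2 indiff ⇒ p·9+(1-p)·3 = p·4+(1-p)·4 ⇒ p(5) = (1-p)(1) ⇒ p = 1/6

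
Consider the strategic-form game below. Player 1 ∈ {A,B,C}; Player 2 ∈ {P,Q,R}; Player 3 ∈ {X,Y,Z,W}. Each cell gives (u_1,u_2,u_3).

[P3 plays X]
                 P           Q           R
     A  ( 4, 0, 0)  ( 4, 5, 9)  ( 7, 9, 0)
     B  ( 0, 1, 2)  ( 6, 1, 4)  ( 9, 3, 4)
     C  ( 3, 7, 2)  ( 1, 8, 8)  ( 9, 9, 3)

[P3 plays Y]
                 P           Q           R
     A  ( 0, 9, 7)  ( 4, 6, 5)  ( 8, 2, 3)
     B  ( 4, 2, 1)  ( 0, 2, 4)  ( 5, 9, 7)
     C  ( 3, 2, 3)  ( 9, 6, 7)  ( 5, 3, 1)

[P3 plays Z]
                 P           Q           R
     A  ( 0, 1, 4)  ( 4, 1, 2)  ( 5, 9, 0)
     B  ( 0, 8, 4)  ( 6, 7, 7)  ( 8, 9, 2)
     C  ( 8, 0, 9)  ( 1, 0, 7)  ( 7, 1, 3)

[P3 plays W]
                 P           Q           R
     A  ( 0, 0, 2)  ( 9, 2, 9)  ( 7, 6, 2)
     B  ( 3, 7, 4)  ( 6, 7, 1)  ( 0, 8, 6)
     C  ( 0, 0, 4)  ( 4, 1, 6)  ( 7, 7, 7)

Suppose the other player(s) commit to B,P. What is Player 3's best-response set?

argmax u_3 = {Z,W}

u_3(X vs B,P) = 2
u_3(Y vs B,P) = 1
u_3(Z vs B,P) = 4
u_3(W vs B,P) = 4
max payoff 4 at {Z,W}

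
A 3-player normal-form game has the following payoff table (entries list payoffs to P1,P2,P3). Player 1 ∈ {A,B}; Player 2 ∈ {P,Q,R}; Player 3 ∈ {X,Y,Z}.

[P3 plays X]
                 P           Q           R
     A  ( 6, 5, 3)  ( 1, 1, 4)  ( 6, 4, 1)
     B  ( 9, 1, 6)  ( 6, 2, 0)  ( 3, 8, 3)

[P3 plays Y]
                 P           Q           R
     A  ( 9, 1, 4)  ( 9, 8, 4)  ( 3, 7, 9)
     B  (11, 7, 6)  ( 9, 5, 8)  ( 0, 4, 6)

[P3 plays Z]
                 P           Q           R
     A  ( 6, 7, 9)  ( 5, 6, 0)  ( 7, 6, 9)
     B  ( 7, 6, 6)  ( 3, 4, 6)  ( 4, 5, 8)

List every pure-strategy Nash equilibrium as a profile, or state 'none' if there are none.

Nash profiles: (A,Q,Y), (B,P,Y), (B,P,Z)

(A,P,X): not NE [P1→B gives 9>6; P3→Z gives 9>3]
(A,P,Y): not NE [P1→B gives 11>9; P2→Q gives 8>1; P3→Z gives 9>4]
(A,P,Z): not NE [P1→B gives 7>6]
(A,Q,X): not NE [P1→B gives 6>1; P2→P gives 5>1]
(A,Q,Y): NE
(A,Q,Z): not NE [P2→P gives 7>6; P3→Y gives 4>0]
(A,R,X): not NE [P2→P gives 5>4; P3→Z gives 9>1]
(A,R,Y): not NE [P2→Q gives 8>7]
(A,R,Z): not NE [P2→P gives 7>6]
(B,P,X): not NE [P2→R gives 8>1]
(B,P,Y): NE
(B,P,Z): NE
(B,Q,X): not NE [P2→R gives 8>2; P3→Y gives 8>0]
(B,Q,Y): not NE [P2→P gives 7>5]
(B,Q,Z): not NE [P1→A gives 5>3; P2→P gives 6>4; P3→Y gives 8>6]
(B,R,X): not NE [P1→A gives 6>3; P3→Z gives 8>3]
(B,R,Y): not NE [P1→A gives 3>0; P2→P gives 7>4; P3→Z gives 8>6]
(B,R,Z): not NE [P1→A gives 7>4; P2→P gives 6>5]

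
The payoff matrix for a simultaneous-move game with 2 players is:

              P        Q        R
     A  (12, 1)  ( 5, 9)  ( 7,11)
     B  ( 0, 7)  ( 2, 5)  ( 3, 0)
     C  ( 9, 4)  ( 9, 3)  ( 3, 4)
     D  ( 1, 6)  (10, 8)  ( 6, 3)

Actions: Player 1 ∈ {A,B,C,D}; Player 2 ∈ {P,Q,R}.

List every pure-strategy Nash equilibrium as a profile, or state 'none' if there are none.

Nash profiles: (A,R), (D,Q)

(A,P): not NE [P2→R gives 11>1]
(A,Q): not NE [P1→D gives 10>5; P2→R gives 11>9]
(A,R): NE
(B,P): not NE [P1→A gives 12>0]
(B,Q): not NE [P1→D gives 10>2; P2→P gives 7>5]
(B,R): not NE [P1→A gives 7>3; P2→P gives 7>0]
(C,P): not NE [P1→A gives 12>9]
(C,Q): not NE [P1→D gives 10>9; P2→R gives 4>3]
(C,R): not NE [P1→A gives 7>3]
(D,P): not NE [P1→A gives 12>1; P2→Q gives 8>6]
(D,Q): NE
(D,R): not NE [P1→A gives 7>6; P2→Q gives 8>3]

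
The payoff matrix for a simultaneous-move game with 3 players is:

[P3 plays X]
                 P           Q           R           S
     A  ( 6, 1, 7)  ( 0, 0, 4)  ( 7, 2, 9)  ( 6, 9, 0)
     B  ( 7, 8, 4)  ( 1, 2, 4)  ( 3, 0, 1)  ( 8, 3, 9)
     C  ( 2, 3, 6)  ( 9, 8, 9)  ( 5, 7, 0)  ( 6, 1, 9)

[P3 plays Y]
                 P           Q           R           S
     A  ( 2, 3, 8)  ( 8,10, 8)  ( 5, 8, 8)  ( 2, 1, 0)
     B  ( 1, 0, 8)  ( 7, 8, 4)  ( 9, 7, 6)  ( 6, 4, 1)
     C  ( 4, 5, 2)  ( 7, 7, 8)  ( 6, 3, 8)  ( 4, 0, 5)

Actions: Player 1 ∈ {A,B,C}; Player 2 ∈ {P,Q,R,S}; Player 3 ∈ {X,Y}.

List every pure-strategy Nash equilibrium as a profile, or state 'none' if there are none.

(A,P,X): not NE [P1→B gives 7>6; P2→S gives 9>1; P3→Y gives 8>7]
(A,P,Y): not NE [P1→C gives 4>2; P2→Q gives 10>3]
(A,Q,X): not NE [P1→C gives 9>0; P2→S gives 9>0; P3→Y gives 8>4]
(A,Q,Y): NE
(A,R,X): not NE [P2→S gives 9>2]
(A,R,Y): not NE [P1→B gives 9>5; P2→Q gives 10>8; P3→X gives 9>8]
(A,S,X): not NE [P1→B gives 8>6]
(A,S,Y): not NE [P1→B gives 6>2; P2→Q gives 10>1]
(B,P,X): not NE [P3→Y gives 8>4]
(B,P,Y): not NE [P1→C gives 4>1; P2→Q gives 8>0]
(B,Q,X): not NE [P1→C gives 9>1; P2→P gives 8>2]
(B,Q,Y): not NE [P1→A gives 8>7]
(B,R,X): not NE [P1→A gives 7>3; P2→P gives 8>0; P3→Y gives 6>1]
(B,R,Y): not NE [P2→Q gives 8>7]
(B,S,X): not NE [P2→P gives 8>3]
(B,S,Y): not NE [P2→Q gives 8>4; P3→X gives 9>1]
(C,P,X): not NE [P1→B gives 7>2; P2→Q gives 8>3]
(C,P,Y): not NE [P2→Q gives 7>5; P3→X gives 6>2]
(C,Q,X): NE
(C,Q,Y): not NE [P1→A gives 8>7; P3→X gives 9>8]
(C,R,X): not NE [P1→A gives 7>5; P2→Q gives 8>7; P3→Y gives 8>0]
(C,R,Y): not NE [P1→B gives 9>6; P2→Q gives 7>3]
(C,S,X): not NE [P1→B gives 8>6; P2→Q gives 8>1]
(C,S,Y): not NE [P1→B gives 6>4; P2→Q gives 7>0; P3→X gives 9>5]

NE set: (A,Q,Y), (C,Q,X)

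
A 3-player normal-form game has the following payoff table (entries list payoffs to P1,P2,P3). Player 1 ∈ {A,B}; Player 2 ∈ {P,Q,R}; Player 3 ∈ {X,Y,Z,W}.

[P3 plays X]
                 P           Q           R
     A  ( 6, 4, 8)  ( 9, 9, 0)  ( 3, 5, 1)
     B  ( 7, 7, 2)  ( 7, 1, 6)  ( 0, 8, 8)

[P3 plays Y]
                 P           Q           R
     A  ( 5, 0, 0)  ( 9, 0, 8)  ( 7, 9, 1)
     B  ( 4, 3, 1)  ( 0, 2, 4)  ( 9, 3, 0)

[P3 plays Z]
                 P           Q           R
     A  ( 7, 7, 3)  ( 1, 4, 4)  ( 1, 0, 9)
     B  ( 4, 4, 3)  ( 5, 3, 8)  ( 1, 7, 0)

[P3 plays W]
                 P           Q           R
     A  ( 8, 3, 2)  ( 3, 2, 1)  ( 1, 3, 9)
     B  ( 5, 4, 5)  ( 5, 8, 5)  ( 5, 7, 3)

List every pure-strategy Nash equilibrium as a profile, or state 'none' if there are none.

Equilibria: none

(A,P,X): not NE [P1→B gives 7>6; P2→Q gives 9>4]
(A,P,Y): not NE [P2→R gives 9>0; P3→X gives 8>0]
(A,P,Z): not NE [P3→X gives 8>3]
(A,P,W): not NE [P3→X gives 8>2]
(A,Q,X): not NE [P3→Y gives 8>0]
(A,Q,Y): not NE [P2→R gives 9>0]
(A,Q,Z): not NE [P1→B gives 5>1; P2→P gives 7>4; P3→Y gives 8>4]
(A,Q,W): not NE [P1→B gives 5>3; P2→R gives 3>2; P3→Y gives 8>1]
(A,R,X): not NE [P2→Q gives 9>5; P3→W gives 9>1]
(A,R,Y): not NE [P1→B gives 9>7; P3→W gives 9>1]
(A,R,Z): not NE [P2→P gives 7>0]
(A,R,W): not NE [P1→B gives 5>1]
(B,P,X): not NE [P2→R gives 8>7; P3→W gives 5>2]
(B,P,Y): not NE [P1→A gives 5>4; P3→W gives 5>1]
(B,P,Z): not NE [P1→A gives 7>4; P2→R gives 7>4; P3→W gives 5>3]
(B,P,W): not NE [P1→A gives 8>5; P2→Q gives 8>4]
(B,Q,X): not NE [P1→A gives 9>7; P2→R gives 8>1; P3→Z gives 8>6]
(B,Q,Y): not NE [P1→A gives 9>0; P2→R gives 3>2; P3→Z gives 8>4]
(B,Q,Z): not NE [P2→R gives 7>3]
(B,Q,W): not NE [P3→Z gives 8>5]
(B,R,X): not NE [P1→A gives 3>0]
(B,R,Y): not NE [P3→X gives 8>0]
(B,R,Z): not NE [P3→X gives 8>0]
(B,R,W): not NE [P2→Q gives 8>7; P3→X gives 8>3]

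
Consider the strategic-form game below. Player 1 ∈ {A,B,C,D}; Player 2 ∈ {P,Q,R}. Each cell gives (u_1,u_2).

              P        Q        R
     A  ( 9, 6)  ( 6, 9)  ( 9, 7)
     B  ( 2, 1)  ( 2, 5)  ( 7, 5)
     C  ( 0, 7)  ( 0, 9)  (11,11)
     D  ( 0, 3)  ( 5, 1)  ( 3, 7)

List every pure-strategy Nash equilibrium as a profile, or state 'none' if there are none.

Nash profiles: (A,Q), (C,R)

(A,P): not NE [P2→Q gives 9>6]
(A,Q): NE
(A,R): not NE [P1→C gives 11>9; P2→Q gives 9>7]
(B,P): not NE [P1→A gives 9>2; P2→R gives 5>1]
(B,Q): not NE [P1→A gives 6>2]
(B,R): not NE [P1→C gives 11>7]
(C,P): not NE [P1→A gives 9>0; P2→R gives 11>7]
(C,Q): not NE [P1→A gives 6>0; P2→R gives 11>9]
(C,R): NE
(D,P): not NE [P1→A gives 9>0; P2→R gives 7>3]
(D,Q): not NE [P1→A gives 6>5; P2→R gives 7>1]
(D,R): not NE [P1→C gives 11>3]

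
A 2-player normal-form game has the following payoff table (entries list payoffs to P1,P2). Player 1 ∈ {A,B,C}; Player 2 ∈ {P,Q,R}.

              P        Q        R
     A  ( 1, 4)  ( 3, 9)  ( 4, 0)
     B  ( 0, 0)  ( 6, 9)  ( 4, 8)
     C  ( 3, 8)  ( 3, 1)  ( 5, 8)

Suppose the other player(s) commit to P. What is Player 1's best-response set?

BR_1 = {C}

u_1(A vs P) = 1
u_1(B vs P) = 0
u_1(C vs P) = 3
max payoff 3 at {C}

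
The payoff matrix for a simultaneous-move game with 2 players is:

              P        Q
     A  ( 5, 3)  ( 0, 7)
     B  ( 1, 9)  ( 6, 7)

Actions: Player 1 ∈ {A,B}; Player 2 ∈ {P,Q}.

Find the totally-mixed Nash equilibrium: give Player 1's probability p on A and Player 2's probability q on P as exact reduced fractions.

(p,q) = (1/3, 3/5)

P1 indiff ⇒ q·5+(1-q)·0 = q·1+(1-q)·6 ⇒ q(4) = (1-q)(6) ⇒ q = 3/5
P2 indiff ⇒ p·3+(1-p)·9 = p·7+(1-p)·7 ⇒ p(-4) = (1-p)(-2) ⇒ p = 1/3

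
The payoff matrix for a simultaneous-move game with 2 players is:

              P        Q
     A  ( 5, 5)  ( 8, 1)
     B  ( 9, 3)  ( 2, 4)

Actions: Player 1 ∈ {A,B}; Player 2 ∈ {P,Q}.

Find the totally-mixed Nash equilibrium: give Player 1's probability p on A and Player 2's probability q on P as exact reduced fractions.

p=1/5, q=3/5

P1 indiff ⇒ q·5+(1-q)·8 = q·9+(1-q)·2 ⇒ q(-4) = (1-q)(-6) ⇒ q = 3/5
P2 indiff ⇒ p·5+(1-p)·3 = p·1+(1-p)·4 ⇒ p(4) = (1-p)(1) ⇒ p = 1/5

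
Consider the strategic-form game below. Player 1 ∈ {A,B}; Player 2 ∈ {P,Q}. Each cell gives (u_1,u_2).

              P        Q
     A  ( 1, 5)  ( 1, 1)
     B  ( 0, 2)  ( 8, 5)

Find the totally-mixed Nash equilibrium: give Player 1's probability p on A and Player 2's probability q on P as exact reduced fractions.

P1 indiff ⇒ q·1+(1-q)·1 = q·0+(1-q)·8 ⇒ q(1) = (1-q)(7) ⇒ q = 7/8
P2 indiff ⇒ p·5+(1-p)·2 = p·1+(1-p)·5 ⇒ p(4) = (1-p)(3) ⇒ p = 3/7

(p,q) = (3/7, 7/8)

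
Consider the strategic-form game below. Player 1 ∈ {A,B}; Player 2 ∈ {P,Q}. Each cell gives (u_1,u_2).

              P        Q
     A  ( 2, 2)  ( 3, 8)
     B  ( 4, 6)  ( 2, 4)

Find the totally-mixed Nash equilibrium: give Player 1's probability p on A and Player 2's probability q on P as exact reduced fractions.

P1 indiff ⇒ q·2+(1-q)·3 = q·4+(1-q)·2 ⇒ q(-2) = (1-q)(-1) ⇒ q = 1/3
P2 indiff ⇒ p·2+(1-p)·6 = p·8+(1-p)·4 ⇒ p(-6) = (1-p)(-2) ⇒ p = 1/4

P1 mixes 1/4 on A; P2 mixes 1/3 on P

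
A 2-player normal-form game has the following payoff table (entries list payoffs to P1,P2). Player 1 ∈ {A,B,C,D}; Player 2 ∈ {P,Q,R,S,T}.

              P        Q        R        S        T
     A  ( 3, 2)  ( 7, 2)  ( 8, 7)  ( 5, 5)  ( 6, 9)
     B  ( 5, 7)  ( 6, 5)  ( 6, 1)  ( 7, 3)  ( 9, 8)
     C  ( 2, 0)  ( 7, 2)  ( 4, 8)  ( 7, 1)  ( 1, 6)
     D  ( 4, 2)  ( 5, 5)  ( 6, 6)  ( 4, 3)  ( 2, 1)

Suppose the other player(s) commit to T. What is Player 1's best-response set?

u_1(A vs T) = 6
u_1(B vs T) = 9
u_1(C vs T) = 1
u_1(D vs T) = 2
max payoff 9 at {B}

P1 best: {B}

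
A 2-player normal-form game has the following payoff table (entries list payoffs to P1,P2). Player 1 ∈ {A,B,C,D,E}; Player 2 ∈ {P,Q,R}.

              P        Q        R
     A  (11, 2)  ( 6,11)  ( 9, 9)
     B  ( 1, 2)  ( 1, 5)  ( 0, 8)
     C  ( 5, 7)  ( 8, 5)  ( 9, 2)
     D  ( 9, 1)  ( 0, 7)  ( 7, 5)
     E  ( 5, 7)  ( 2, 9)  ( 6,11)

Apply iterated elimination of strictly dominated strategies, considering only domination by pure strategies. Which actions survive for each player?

IESDS → P1:{A,C} P2:{P,Q}

P1 drop B (A beats it: P:11>1 Q:6>1 R:9>0)
P1 drop D (A beats it: P:11>9 Q:6>0 R:9>7)
P1 drop E (A beats it: P:11>5 Q:6>2 R:9>6)
P2 drop R (Q beats it: A:11>9 C:5>2)
P1→{A,C} P2→{P,Q}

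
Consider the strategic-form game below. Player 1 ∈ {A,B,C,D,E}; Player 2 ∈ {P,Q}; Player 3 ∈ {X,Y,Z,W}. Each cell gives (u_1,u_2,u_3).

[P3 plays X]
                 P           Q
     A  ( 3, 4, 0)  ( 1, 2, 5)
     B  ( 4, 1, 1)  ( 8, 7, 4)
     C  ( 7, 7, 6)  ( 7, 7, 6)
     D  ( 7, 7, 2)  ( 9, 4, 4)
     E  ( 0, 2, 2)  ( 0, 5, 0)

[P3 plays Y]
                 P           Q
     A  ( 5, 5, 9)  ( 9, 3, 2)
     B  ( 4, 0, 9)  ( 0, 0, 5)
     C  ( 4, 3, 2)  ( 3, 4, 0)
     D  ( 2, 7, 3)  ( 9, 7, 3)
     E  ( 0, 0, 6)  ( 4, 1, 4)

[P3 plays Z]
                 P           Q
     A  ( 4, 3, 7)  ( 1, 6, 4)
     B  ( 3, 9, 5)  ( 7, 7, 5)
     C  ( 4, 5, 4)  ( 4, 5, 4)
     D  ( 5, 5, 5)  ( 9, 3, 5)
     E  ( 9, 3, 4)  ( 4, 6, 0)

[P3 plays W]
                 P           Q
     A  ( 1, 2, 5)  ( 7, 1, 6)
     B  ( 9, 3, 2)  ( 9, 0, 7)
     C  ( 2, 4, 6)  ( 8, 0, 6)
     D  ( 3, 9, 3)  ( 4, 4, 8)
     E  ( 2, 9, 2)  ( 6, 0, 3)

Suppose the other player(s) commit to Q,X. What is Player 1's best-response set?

P1 best: {D}

u_1(A vs Q,X) = 1
u_1(B vs Q,X) = 8
u_1(C vs Q,X) = 7
u_1(D vs Q,X) = 9
u_1(E vs Q,X) = 0
max payoff 9 at {D}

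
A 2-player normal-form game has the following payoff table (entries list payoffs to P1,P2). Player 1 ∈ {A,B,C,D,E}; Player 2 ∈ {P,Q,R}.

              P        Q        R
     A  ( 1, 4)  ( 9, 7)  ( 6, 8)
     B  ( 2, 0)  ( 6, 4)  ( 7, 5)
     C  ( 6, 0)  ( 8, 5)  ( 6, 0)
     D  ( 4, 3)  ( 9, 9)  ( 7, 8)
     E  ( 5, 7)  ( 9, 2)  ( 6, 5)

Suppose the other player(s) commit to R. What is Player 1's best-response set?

P1 best: {B,D}

u_1(A vs R) = 6
u_1(B vs R) = 7
u_1(C vs R) = 6
u_1(D vs R) = 7
u_1(E vs R) = 6
max payoff 7 at {B,D}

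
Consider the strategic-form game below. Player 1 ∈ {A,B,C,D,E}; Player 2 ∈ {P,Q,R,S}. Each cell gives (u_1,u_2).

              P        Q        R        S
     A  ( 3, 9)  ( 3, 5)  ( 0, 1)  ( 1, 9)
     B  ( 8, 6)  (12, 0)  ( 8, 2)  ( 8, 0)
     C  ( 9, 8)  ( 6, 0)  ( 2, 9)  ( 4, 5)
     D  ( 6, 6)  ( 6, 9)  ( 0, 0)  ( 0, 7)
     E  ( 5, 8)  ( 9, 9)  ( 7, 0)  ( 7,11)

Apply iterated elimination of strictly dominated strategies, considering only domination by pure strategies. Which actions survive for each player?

P1 drop A (B beats it: P:8>3 Q:12>3 R:8>0 S:8>1)
P1 drop D (B beats it: P:8>6 Q:12>6 R:8>0 S:8>0)
P1 drop E (B beats it: P:8>5 Q:12>9 R:8>7 S:8>7)
P2 drop Q (P beats it: B:6>0 C:8>0)
P2 drop S (P beats it: B:6>0 C:8>5)
P1→{B,C} P2→{P,R}

Survivors P1:{B,C} P2:{P,R}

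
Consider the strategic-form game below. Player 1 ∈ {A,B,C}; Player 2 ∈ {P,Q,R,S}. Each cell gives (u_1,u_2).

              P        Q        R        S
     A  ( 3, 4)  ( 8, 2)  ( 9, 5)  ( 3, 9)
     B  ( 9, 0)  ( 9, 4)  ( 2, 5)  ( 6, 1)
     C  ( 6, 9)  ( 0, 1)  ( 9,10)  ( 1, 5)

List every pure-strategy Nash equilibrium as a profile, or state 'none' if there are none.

PSNE = {(C,R)}

(A,P): not NE [P1→B gives 9>3; P2→S gives 9>4]
(A,Q): not NE [P1→B gives 9>8; P2→S gives 9>2]
(A,R): not NE [P2→S gives 9>5]
(A,S): not NE [P1→B gives 6>3]
(B,P): not NE [P2→R gives 5>0]
(B,Q): not NE [P2→R gives 5>4]
(B,R): not NE [P1→C gives 9>2]
(B,S): not NE [P2→R gives 5>1]
(C,P): not NE [P1→B gives 9>6; P2→R gives 10>9]
(C,Q): not NE [P1→B gives 9>0; P2→R gives 10>1]
(C,R): NE
(C,S): not NE [P1→B gives 6>1; P2→R gives 10>5]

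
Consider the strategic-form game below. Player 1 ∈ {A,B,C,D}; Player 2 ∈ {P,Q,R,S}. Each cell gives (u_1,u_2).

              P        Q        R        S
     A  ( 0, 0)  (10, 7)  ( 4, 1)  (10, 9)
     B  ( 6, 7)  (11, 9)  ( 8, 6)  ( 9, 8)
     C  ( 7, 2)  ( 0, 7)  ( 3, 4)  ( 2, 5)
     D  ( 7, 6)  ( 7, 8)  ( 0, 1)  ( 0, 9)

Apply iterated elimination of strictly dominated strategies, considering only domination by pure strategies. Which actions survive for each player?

P2 drop P (Q beats it: A:7>0 B:9>7 C:7>2 D:8>6)
P1 drop C (A beats it: Q:10>0 R:4>3 S:10>2)
P1 drop D (A beats it: Q:10>7 R:4>0 S:10>0)
P2 drop R (Q beats it: A:7>1 B:9>6)
P1→{A,B} P2→{Q,S}

IESDS → P1:{A,B} P2:{Q,S}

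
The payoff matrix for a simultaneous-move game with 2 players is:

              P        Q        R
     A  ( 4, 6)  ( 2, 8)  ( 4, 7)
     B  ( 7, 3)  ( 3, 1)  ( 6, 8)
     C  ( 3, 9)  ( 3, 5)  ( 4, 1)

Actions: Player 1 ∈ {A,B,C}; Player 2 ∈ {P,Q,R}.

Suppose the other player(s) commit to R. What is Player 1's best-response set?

P1 best: {B}

u_1(A vs R) = 4
u_1(B vs R) = 6
u_1(C vs R) = 4
max payoff 6 at {B}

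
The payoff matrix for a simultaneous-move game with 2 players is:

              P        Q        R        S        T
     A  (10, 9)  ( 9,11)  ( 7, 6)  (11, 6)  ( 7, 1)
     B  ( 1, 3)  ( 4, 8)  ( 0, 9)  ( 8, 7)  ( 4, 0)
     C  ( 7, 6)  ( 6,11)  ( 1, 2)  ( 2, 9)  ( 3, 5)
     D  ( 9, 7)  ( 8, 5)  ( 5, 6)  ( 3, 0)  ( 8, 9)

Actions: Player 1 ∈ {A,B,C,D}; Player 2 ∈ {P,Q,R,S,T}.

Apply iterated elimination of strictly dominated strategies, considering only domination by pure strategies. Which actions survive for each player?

Survivors P1:{A,D} P2:{P,Q,T}

P1 drop B (A beats it: P:10>1 Q:9>4 R:7>0 S:11>8 T:7>4)
P1 drop C (A beats it: P:10>7 Q:9>6 R:7>1 S:11>2 T:7>3)
P2 drop R (P beats it: A:9>6 D:7>6)
P2 drop S (P beats it: A:9>6 D:7>0)
P1→{A,D} P2→{P,Q,T}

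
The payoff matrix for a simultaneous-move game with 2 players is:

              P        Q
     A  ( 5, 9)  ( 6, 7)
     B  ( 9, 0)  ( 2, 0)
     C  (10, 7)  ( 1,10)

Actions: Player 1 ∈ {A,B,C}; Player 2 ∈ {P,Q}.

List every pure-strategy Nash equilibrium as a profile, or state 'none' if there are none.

(A,P): not NE [P1→C gives 10>5]
(A,Q): not NE [P2→P gives 9>7]
(B,P): not NE [P1→C gives 10>9]
(B,Q): not NE [P1→A gives 6>2]
(C,P): not NE [P2→Q gives 10>7]
(C,Q): not NE [P1→A gives 6>1]

No pure NE.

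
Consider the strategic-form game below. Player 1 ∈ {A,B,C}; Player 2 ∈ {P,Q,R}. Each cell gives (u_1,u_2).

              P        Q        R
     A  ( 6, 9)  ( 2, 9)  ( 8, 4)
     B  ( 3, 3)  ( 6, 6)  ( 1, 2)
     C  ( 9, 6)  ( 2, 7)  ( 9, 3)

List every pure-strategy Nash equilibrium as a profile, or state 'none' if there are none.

(A,P): not NE [P1→C gives 9>6]
(A,Q): not NE [P1→B gives 6>2]
(A,R): not NE [P1→C gives 9>8; P2→Q gives 9>4]
(B,P): not NE [P1→C gives 9>3; P2→Q gives 6>3]
(B,Q): NE
(B,R): not NE [P1→C gives 9>1; P2→Q gives 6>2]
(C,P): not NE [P2→Q gives 7>6]
(C,Q): not NE [P1→B gives 6>2]
(C,R): not NE [P2→Q gives 7>3]

PSNE = {(B,Q)}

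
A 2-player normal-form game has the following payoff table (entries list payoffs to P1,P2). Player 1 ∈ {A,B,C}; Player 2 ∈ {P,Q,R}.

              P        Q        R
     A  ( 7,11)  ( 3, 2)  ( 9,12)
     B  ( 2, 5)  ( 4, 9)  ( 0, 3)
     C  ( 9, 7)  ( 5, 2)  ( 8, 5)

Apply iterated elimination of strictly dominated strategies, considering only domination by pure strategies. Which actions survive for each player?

P1 drop B (C beats it: P:9>2 Q:5>4 R:8>0)
P2 drop Q (P beats it: A:11>2 C:7>2)
P1→{A,C} P2→{P,R}

Survivors P1:{A,C} P2:{P,R}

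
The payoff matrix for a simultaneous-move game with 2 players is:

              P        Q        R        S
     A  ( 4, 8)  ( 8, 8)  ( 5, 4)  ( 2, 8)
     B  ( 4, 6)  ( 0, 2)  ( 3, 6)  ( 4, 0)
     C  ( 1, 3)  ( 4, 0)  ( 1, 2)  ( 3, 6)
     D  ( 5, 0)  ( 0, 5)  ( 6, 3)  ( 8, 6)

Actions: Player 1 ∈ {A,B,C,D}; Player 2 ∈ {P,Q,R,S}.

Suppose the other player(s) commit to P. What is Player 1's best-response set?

u_1(A vs P) = 4
u_1(B vs P) = 4
u_1(C vs P) = 1
u_1(D vs P) = 5
max payoff 5 at {D}

BR_1 = {D}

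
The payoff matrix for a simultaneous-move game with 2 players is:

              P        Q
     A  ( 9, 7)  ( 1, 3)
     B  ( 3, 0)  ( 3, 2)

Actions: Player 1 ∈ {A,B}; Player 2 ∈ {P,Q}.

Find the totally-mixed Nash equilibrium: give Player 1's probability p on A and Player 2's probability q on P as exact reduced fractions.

P1 mixes 1/3 on A; P2 mixes 1/4 on P

P1 indiff ⇒ q·9+(1-q)·1 = q·3+(1-q)·3 ⇒ q(6) = (1-q)(2) ⇒ q = 1/4
P2 indiff ⇒ p·7+(1-p)·0 = p·3+(1-p)·2 ⇒ p(4) = (1-p)(2) ⇒ p = 1/3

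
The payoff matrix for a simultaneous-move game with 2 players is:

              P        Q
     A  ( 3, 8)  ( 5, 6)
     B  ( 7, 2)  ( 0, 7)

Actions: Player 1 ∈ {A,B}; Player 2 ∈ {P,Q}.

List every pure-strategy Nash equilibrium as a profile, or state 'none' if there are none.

(A,P): not NE [P1→B gives 7>3]
(A,Q): not NE [P2→P gives 8>6]
(B,P): not NE [P2→Q gives 7>2]
(B,Q): not NE [P1→A gives 5>0]

Equilibria: none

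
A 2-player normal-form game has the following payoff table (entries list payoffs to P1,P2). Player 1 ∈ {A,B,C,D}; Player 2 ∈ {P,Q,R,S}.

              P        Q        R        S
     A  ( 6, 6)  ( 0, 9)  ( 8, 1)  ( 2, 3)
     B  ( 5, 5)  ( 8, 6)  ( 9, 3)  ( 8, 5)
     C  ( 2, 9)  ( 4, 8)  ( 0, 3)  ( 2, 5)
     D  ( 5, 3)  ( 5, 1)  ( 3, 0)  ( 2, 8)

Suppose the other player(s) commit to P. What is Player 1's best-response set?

argmax u_1 = {A}

u_1(A vs P) = 6
u_1(B vs P) = 5
u_1(C vs P) = 2
u_1(D vs P) = 5
max payoff 6 at {A}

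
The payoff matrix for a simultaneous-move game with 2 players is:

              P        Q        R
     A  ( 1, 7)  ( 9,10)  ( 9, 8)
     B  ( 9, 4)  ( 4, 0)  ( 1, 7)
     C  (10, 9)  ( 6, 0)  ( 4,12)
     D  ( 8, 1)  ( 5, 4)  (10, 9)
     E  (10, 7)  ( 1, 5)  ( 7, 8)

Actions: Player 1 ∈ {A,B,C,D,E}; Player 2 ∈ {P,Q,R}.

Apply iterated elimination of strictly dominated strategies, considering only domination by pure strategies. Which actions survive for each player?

IESDS → P1:{A,D} P2:{Q,R}

P1 drop B (C beats it: P:10>9 Q:6>4 R:4>1)
P2 drop P (R beats it: A:8>7 C:12>9 D:9>1 E:8>7)
P1 drop C (A beats it: Q:9>6 R:9>4)
P1 drop E (A beats it: Q:9>1 R:9>7)
P1→{A,D} P2→{Q,R}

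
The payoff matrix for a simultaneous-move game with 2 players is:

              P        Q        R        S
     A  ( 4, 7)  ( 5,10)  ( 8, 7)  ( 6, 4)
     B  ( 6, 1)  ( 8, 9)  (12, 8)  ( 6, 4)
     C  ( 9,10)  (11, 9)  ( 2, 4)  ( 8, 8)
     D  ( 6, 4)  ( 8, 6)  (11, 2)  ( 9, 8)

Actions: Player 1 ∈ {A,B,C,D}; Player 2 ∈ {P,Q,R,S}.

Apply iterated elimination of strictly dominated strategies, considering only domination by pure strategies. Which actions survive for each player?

IESDS → P1:{C,D} P2:{P,Q,S}

P1 drop A (D beats it: P:6>4 Q:8>5 R:11>8 S:9>6)
P2 drop R (Q beats it: B:9>8 C:9>4 D:6>2)
P1 drop B (C beats it: P:9>6 Q:11>8 S:8>6)
P1→{C,D} P2→{P,Q,S}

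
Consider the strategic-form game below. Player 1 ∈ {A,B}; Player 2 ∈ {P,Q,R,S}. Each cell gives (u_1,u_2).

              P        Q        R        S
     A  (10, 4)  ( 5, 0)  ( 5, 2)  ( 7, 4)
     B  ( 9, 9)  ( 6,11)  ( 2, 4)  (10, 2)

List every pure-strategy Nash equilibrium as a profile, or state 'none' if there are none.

PSNE = {(A,P), (B,Q)}

(A,P): NE
(A,Q): not NE [P1→B gives 6>5; P2→S gives 4>0]
(A,R): not NE [P2→S gives 4>2]
(A,S): not NE [P1→B gives 10>7]
(B,P): not NE [P1→A gives 10>9; P2→Q gives 11>9]
(B,Q): NE
(B,R): not NE [P1→A gives 5>2; P2→Q gives 11>4]
(B,S): not NE [P2→Q gives 11>2]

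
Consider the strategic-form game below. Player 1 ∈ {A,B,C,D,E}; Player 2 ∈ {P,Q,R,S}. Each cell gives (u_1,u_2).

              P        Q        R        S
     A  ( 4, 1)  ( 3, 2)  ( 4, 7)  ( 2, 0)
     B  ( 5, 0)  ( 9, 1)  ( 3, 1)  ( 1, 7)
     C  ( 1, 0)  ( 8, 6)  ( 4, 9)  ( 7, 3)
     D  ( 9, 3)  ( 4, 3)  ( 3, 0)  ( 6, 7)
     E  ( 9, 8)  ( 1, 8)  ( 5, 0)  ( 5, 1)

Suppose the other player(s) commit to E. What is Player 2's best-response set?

argmax u_2 = {P,Q}

u_2(P vs E) = 8
u_2(Q vs E) = 8
u_2(R vs E) = 0
u_2(S vs E) = 1
max payoff 8 at {P,Q}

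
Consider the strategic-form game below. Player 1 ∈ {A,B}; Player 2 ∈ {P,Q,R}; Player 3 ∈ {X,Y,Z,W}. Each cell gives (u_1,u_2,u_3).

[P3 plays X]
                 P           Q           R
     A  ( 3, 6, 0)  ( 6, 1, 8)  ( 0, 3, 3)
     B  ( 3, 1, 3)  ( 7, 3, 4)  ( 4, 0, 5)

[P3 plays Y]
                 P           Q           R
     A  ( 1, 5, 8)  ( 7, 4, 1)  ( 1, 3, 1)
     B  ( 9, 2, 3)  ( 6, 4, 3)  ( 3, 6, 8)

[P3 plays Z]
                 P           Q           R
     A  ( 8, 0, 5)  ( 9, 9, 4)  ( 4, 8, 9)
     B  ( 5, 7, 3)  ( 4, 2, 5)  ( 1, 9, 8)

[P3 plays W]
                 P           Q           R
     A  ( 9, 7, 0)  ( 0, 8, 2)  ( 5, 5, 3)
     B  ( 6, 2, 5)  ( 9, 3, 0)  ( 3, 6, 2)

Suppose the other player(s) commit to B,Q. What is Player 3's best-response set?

u_3(X vs B,Q) = 4
u_3(Y vs B,Q) = 3
u_3(Z vs B,Q) = 5
u_3(W vs B,Q) = 0
max payoff 5 at {Z}

BR_3 = {Z}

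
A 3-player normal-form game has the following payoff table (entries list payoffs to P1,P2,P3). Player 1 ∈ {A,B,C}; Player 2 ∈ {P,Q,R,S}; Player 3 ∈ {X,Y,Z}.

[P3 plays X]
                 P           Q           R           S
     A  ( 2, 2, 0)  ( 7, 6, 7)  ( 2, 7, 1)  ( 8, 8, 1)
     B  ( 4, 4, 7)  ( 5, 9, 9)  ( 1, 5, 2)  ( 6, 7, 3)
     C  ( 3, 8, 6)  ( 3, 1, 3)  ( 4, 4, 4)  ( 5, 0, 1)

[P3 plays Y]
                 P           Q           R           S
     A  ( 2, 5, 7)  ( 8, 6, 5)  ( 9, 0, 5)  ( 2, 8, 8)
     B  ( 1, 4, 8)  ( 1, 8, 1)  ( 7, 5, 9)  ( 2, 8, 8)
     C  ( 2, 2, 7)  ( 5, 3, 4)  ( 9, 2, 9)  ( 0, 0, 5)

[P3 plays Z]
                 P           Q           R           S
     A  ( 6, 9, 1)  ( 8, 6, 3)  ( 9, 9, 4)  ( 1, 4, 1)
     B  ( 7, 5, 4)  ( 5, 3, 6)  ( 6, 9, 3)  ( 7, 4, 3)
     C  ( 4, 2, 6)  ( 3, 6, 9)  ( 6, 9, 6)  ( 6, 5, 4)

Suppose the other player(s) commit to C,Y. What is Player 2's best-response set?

BR_2 = {Q}

u_2(P vs C,Y) = 2
u_2(Q vs C,Y) = 3
u_2(R vs C,Y) = 2
u_2(S vs C,Y) = 0
max payoff 3 at {Q}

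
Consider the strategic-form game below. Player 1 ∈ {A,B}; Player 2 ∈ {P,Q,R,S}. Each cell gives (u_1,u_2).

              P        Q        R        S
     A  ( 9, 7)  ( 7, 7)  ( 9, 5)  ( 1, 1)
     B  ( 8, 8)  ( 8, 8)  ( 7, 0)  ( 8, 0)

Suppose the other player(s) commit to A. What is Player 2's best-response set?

u_2(P vs A) = 7
u_2(Q vs A) = 7
u_2(R vs A) = 5
u_2(S vs A) = 1
max payoff 7 at {P,Q}

P2 best: {P,Q}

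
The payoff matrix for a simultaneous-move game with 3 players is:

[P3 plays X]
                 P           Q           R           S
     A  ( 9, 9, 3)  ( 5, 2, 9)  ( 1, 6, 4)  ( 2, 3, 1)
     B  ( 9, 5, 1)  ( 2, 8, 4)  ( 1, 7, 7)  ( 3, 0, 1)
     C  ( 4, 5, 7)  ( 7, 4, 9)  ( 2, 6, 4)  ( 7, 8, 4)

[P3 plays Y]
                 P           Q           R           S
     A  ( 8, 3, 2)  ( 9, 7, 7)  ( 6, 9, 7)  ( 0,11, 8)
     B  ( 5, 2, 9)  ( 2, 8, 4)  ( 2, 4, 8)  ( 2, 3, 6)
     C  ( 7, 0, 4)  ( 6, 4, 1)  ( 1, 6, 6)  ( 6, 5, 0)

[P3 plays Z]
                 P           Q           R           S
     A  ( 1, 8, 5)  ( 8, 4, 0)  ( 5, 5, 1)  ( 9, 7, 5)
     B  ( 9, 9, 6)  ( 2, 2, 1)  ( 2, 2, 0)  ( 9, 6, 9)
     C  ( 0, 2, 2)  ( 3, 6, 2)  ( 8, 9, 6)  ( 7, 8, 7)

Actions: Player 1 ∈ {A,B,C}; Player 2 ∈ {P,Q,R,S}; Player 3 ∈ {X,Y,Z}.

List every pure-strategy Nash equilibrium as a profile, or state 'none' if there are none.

PSNE = {(C,R,Z)}

(A,P,X): not NE [P3→Z gives 5>3]
(A,P,Y): not NE [P2→S gives 11>3; P3→Z gives 5>2]
(A,P,Z): not NE [P1→B gives 9>1]
(A,Q,X): not NE [P1→C gives 7>5; P2→P gives 9>2]
(A,Q,Y): not NE [P2→S gives 11>7; P3→X gives 9>7]
(A,Q,Z): not NE [P2→P gives 8>4; P3→X gives 9>0]
(A,R,X): not NE [P1→C gives 2>1; P2→P gives 9>6; P3→Y gives 7>4]
(A,R,Y): not NE [P2→S gives 11>9]
(A,R,Z): not NE [P1→C gives 8>5; P2→P gives 8>5; P3→Y gives 7>1]
(A,S,X): not NE [P1→C gives 7>2; P2→P gives 9>3; P3→Y gives 8>1]
(A,S,Y): not NE [P1→C gives 6>0]
(A,S,Z): not NE [P2→P gives 8>7; P3→Y gives 8>5]
(B,P,X): not NE [P2→Q gives 8>5; P3→Y gives 9>1]
(B,P,Y): not NE [P1→A gives 8>5; P2→Q gives 8>2]
(B,P,Z): not NE [P3→Y gives 9>6]
(B,Q,X): not NE [P1→C gives 7>2]
(B,Q,Y): not NE [P1→A gives 9>2]
(B,Q,Z): not NE [P1→A gives 8>2; P2→P gives 9>2; P3→Y gives 4>1]
(B,R,X): not NE [P1→C gives 2>1; P2→Q gives 8>7; P3→Y gives 8>7]
(B,R,Y): not NE [P1→A gives 6>2; P2→Q gives 8>4]
(B,R,Z): not NE [P1→C gives 8>2; P2→P gives 9>2; P3→Y gives 8>0]
(B,S,X): not NE [P1→C gives 7>3; P2→Q gives 8>0; P3→Z gives 9>1]
(B,S,Y): not NE [P1→C gives 6>2; P2→Q gives 8>3; P3→Z gives 9>6]
(B,S,Z): not NE [P2→P gives 9>6]
(C,P,X): not NE [P1→B gives 9>4; P2→S gives 8>5]
(C,P,Y): not NE [P1→A gives 8>7; P2→R gives 6>0; P3→X gives 7>4]
(C,P,Z): not NE [P1→B gives 9>0; P2→R gives 9>2; P3→X gives 7>2]
(C,Q,X): not NE [P2→S gives 8>4]
(C,Q,Y): not NE [P1→A gives 9>6; P2→R gives 6>4; P3→X gives 9>1]
(C,Q,Z): not NE [P1→A gives 8>3; P2→R gives 9>6; P3→X gives 9>2]
(C,R,X): not NE [P2→S gives 8>6; P3→Z gives 6>4]
(C,R,Y): not NE [P1→A gives 6>1]
(C,R,Z): NE
(C,S,X): not NE [P3→Z gives 7>4]
(C,S,Y): not NE [P2→R gives 6>5; P3→Z gives 7>0]
(C,S,Z): not NE [P1→B gives 9>7; P2→R gives 9>8]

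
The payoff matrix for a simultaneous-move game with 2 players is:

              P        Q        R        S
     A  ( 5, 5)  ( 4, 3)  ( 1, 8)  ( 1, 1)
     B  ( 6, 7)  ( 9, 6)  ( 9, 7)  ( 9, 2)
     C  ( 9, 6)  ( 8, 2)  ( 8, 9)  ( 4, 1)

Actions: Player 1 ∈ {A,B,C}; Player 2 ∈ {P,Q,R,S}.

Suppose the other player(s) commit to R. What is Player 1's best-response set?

u_1(A vs R) = 1
u_1(B vs R) = 9
u_1(C vs R) = 8
max payoff 9 at {B}

argmax u_1 = {B}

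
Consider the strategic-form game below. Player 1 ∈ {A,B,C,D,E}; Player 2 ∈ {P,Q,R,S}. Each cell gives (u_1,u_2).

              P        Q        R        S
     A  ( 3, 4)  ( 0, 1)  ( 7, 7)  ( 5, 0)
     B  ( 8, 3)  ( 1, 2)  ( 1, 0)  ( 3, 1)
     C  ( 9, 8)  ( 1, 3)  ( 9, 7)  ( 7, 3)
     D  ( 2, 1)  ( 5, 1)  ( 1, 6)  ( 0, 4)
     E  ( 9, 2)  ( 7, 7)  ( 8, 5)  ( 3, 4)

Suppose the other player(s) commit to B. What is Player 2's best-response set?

u_2(P vs B) = 3
u_2(Q vs B) = 2
u_2(R vs B) = 0
u_2(S vs B) = 1
max payoff 3 at {P}

BR_2 = {P}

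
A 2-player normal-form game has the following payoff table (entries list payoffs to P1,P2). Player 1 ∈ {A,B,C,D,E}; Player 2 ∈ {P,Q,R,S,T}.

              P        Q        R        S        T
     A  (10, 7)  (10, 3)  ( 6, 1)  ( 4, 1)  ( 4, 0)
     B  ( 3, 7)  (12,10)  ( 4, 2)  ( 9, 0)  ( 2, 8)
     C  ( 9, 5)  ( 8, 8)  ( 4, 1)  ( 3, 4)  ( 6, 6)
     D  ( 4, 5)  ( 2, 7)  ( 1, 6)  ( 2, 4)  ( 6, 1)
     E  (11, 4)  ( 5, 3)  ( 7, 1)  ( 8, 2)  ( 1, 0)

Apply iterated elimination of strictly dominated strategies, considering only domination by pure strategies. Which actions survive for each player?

Remaining: P1:{A,B,E} P2:{P,Q}

P2 drop R (Q beats it: A:3>1 B:10>2 C:8>1 D:7>6 E:3>1)
P2 drop S (P beats it: A:7>1 B:7>0 C:5>4 D:5>4 E:4>2)
P2 drop T (Q beats it: A:3>0 B:10>8 C:8>6 D:7>1 E:3>0)
P1 drop C (A beats it: P:10>9 Q:10>8)
P1 drop D (A beats it: P:10>4 Q:10>2)
P1→{A,B,E} P2→{P,Q}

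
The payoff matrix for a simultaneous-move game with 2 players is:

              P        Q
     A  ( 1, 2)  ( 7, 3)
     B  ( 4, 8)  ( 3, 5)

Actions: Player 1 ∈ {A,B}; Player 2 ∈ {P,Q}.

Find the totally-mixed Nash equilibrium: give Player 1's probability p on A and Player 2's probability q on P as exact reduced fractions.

P1 indiff ⇒ q·1+(1-q)·7 = q·4+(1-q)·3 ⇒ q(-3) = (1-q)(-4) ⇒ q = 4/7
P2 indiff ⇒ p·2+(1-p)·8 = p·3+(1-p)·5 ⇒ p(-1) = (1-p)(-3) ⇒ p = 3/4

(p,q) = (3/4, 4/7)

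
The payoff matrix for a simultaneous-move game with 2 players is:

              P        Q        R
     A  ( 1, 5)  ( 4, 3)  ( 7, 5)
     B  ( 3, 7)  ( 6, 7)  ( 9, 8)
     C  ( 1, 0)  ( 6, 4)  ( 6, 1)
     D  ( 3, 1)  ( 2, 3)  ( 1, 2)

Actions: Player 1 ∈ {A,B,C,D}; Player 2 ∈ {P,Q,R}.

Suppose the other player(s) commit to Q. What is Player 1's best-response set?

BR_1 = {B,C}

u_1(A vs Q) = 4
u_1(B vs Q) = 6
u_1(C vs Q) = 6
u_1(D vs Q) = 2
max payoff 6 at {B,C}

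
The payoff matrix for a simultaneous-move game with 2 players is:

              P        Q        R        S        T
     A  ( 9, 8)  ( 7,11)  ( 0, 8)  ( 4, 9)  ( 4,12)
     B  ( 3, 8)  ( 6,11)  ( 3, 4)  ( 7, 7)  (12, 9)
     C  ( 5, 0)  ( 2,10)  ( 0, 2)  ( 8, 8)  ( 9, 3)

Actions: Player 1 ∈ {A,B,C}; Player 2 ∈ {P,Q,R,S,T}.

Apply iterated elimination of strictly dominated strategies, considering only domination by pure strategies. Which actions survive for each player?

P2 drop P (Q beats it: A:11>8 B:11>8 C:10>0)
P2 drop R (Q beats it: A:11>8 B:11>4 C:10>2)
P2 drop S (Q beats it: A:11>9 B:11>7 C:10>8)
P1 drop C (B beats it: Q:6>2 T:12>9)
P1→{A,B} P2→{Q,T}

IESDS → P1:{A,B} P2:{Q,T}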